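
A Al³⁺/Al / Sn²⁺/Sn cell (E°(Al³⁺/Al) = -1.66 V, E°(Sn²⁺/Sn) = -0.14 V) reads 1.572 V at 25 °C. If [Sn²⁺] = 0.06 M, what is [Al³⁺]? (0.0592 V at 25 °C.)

3.4 × 10^-5 M

From the Nernst equation, log Q = n(E° − E)/0.0592 = 6(1.52 − 1.572)/0.0592 = -5.270, so Q = 5.37 × 10^-6.
With Q = [Al³⁺]^2/[Sn²⁺]^3 and the known concentrations, [Al³⁺]^2 in the numerator gives [Al³⁺] = 3.4 × 10^-5 M.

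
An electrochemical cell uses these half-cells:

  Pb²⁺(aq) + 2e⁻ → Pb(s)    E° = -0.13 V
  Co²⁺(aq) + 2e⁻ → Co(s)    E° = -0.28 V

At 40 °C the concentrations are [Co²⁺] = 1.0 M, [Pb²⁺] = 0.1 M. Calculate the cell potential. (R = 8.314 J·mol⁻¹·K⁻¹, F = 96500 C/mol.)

0.119 V

The Pb²⁺/Pb couple has the higher reduction potential and acts as the cathode, so E°_cell = -0.13 − (-0.28) = 0.15 V.
Balancing electrons gives n = 2; the reaction quotient is Q = [Co²⁺]/[Pb²⁺] = 10.0.
E = E° − (RT/nF) ln Q = 0.15 − (8.314×313)/(2×96500) × (2.303) = 0.150 − 0.031 = 0.119 V.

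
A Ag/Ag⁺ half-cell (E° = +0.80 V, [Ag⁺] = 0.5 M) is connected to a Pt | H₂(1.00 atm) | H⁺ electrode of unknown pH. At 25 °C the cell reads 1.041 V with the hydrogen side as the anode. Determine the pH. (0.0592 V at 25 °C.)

E°_cell = 0.80 V and n = 2.
log Q = n(E° − E)/0.0592 = 2×(0.80 − 1.041)/0.0592 = -8.142.
With Q = [H⁺]^2 / ([Ag⁺]^2·P(H₂)), solving for [H⁺] gives log[H⁺] = -4.372, so pH = 4.37.

pH = 4.37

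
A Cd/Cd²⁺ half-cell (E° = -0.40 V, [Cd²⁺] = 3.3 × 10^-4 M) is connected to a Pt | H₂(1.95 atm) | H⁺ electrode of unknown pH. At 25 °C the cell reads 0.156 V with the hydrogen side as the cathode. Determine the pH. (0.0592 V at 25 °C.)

pH = 5.72

E°_cell = 0.40 V and n = 2.
log Q = n(E° − E)/0.0592 = 2×(0.40 − 0.156)/0.0592 = 8.243.
With Q = [Cd²⁺]·P(H₂) / [H⁺]^2, solving for [H⁺] gives log[H⁺] = -5.717, so pH = 5.72.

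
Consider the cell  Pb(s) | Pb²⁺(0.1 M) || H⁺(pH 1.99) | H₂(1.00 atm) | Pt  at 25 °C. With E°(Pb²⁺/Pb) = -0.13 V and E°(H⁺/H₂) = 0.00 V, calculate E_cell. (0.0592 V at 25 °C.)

0.042 V

The hydrogen couple is the cathode, so E°_cell = 0.13 V; n = 2.
[H⁺] = 10^(−1.99) = 0.010 M, and Q = [Pb²⁺]·P(H₂) / [H⁺]^2 = 955.
E = E° − (0.0592/2) log Q = 0.13 − (0.0592/2)(2.980) = 0.042 V.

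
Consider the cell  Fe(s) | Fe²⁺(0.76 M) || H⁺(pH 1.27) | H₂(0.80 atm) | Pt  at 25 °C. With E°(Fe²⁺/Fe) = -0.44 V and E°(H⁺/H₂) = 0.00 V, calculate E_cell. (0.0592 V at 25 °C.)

0.37 V

The hydrogen couple is the cathode, so E°_cell = 0.44 V; n = 2.
[H⁺] = 10^(−1.27) = 0.054 M, and Q = [Fe²⁺]·P(H₂) / [H⁺]^2 = 211.
E = E° − (0.0592/2) log Q = 0.44 − (0.0592/2)(2.324) = 0.371 V.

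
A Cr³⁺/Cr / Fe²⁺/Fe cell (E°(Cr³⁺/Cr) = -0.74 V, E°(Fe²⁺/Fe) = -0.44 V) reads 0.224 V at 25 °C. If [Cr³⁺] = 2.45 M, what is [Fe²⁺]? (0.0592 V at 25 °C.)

0.0049 M

From the Nernst equation, log Q = n(E° − E)/0.0592 = 6(0.30 − 0.224)/0.0592 = 7.703, so Q = 5.04 × 10^7.
With Q = [Cr³⁺]^2/[Fe²⁺]^3 and the known concentrations, [Fe²⁺]^3 in the denominator gives [Fe²⁺] = 0.0049 M.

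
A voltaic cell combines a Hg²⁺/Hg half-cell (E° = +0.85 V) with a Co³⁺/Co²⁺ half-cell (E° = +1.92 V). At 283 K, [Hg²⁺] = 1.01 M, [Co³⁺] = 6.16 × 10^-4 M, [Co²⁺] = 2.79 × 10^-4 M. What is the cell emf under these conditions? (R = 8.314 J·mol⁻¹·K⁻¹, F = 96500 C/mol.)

1.09 V

The Co³⁺/Co²⁺ couple has the higher reduction potential and acts as the cathode, so E°_cell = +1.92 − (+0.85) = 1.07 V.
Balancing electrons gives n = 2; the reaction quotient is Q = [Hg²⁺]·[Co²⁺]^2/[Co³⁺]^2 = 0.207.
E = E° − (RT/nF) ln Q = 1.07 − (8.314×283)/(2×96500) × (-1.574) = 1.070 + 0.019 = 1.089 V.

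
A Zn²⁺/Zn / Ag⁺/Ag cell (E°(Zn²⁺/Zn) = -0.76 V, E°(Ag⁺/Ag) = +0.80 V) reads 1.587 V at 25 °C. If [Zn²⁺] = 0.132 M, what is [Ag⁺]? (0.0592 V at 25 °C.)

From the Nernst equation, log Q = n(E° − E)/0.0592 = 2(1.56 − 1.587)/0.0592 = -0.912, so Q = 0.122.
With Q = [Zn²⁺]/[Ag⁺]^2 and the known concentrations, [Ag⁺]^2 in the denominator gives [Ag⁺] = 1.0 M.

1.0 M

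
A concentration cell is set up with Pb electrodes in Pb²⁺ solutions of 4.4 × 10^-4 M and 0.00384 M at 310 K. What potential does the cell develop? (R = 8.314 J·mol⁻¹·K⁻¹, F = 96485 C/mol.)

0.029 V

Both half-cells are Pb²⁺/Pb, so E°_cell = 0. The concentrated side is the cathode; the cell reaction moves Pb²⁺ from high to low concentration with n = 2.
Q = [Pb²⁺]_dilute/[Pb²⁺]_conc = 4.4 × 10^-4/0.00384 = 0.115.
E = 0 − (RT/nF) ln Q = −((8.314×310)/(2×96485))(-2.166) = 0.0289 V.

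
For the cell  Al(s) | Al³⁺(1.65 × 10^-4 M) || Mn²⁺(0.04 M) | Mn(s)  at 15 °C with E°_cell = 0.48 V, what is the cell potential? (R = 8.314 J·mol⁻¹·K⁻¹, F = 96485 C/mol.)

Balancing electrons gives n = 6; the reaction quotient is Q = [Al³⁺]^2/[Mn²⁺]^3 = 4.25 × 10^-4.
E = E° − (RT/nF) ln Q = 0.48 − (8.314×288)/(6×96485) × (-7.763) = 0.480 + 0.032 = 0.512 V.

0.512 V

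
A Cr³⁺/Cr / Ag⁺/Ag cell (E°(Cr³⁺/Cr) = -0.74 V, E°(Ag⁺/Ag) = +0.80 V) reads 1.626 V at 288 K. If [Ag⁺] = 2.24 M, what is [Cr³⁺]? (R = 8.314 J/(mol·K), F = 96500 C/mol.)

From the Nernst equation, ln Q = nF(E° − E)/RT = 3×96500×(1.54 − 1.626)/(8.314×288) = -10.398, so Q = 3.05 × 10^-5.
With Q = [Cr³⁺]/[Ag⁺]^3 and the known concentrations, [Cr³⁺] in the numerator gives [Cr³⁺] = 3.4 × 10^-4 M.

3.4 × 10^-4 M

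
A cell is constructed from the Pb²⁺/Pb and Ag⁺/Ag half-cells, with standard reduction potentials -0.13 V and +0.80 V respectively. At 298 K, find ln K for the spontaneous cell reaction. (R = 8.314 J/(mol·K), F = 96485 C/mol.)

ln K = 72.4

E°_cell = +0.80 − (-0.13) = 0.93 V, with n = 2 electrons transferred.
At equilibrium E = 0, so the Nernst equation gives ln K = nFE°/RT = (2)(96485)(0.93)/((8.314)(298)) = 72.43.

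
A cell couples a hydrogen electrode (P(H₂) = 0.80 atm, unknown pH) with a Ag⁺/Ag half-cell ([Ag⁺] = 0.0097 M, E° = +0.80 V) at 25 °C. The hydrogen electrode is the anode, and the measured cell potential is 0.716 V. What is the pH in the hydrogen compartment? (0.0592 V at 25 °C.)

pH = 0.64

E°_cell = 0.80 V and n = 2.
log Q = n(E° − E)/0.0592 = 2×(0.80 − 0.716)/0.0592 = 2.838.
With Q = [H⁺]^2 / ([Ag⁺]^2·P(H₂)), solving for [H⁺] gives log[H⁺] = -0.643, so pH = 0.64.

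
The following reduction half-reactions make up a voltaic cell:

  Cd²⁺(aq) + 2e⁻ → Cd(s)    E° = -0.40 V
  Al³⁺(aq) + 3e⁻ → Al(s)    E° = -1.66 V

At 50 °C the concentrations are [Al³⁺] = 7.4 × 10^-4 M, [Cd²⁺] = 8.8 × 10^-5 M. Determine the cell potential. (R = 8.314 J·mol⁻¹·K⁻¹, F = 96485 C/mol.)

The Cd²⁺/Cd couple has the higher reduction potential and acts as the cathode, so E°_cell = -0.40 − (-1.66) = 1.26 V.
Balancing electrons gives n = 6; the reaction quotient is Q = [Al³⁺]^2/[Cd²⁺]^3 = 8.04 × 10^5.
E = E° − (RT/nF) ln Q = 1.26 − (8.314×323)/(6×96485) × (13.597) = 1.260 − 0.063 = 1.197 V.

1.20 V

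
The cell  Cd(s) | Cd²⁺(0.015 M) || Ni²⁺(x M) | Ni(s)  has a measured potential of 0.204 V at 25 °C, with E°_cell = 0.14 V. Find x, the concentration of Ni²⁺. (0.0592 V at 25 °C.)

From the Nernst equation, log Q = n(E° − E)/0.0592 = 2(0.14 − 0.204)/0.0592 = -2.162, so Q = 0.00688.
With Q = [Cd²⁺]/[Ni²⁺] and the known concentrations, [Ni²⁺] in the denominator gives [Ni²⁺] = 2.2 M.

2.2 M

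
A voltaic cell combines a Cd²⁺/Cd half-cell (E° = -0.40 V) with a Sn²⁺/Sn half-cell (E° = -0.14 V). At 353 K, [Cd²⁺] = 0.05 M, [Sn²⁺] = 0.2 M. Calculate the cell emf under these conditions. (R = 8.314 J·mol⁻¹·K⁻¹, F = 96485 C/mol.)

The Sn²⁺/Sn couple has the higher reduction potential and acts as the cathode, so E°_cell = -0.14 − (-0.40) = 0.26 V.
Balancing electrons gives n = 2; the reaction quotient is Q = [Cd²⁺]/[Sn²⁺] = 0.250.
E = E° − (RT/nF) ln Q = 0.26 − (8.314×353)/(2×96485) × (-1.386) = 0.260 + 0.021 = 0.281 V.

0.281 V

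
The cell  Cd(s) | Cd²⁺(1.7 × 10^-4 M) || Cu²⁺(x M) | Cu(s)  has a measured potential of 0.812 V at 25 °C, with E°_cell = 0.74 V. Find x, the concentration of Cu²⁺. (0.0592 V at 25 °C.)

From the Nernst equation, log Q = n(E° − E)/0.0592 = 2(0.74 − 0.812)/0.0592 = -2.432, so Q = 0.00369.
With Q = [Cd²⁺]/[Cu²⁺] and the known concentrations, [Cu²⁺] in the denominator gives [Cu²⁺] = 0.046 M.

0.046 M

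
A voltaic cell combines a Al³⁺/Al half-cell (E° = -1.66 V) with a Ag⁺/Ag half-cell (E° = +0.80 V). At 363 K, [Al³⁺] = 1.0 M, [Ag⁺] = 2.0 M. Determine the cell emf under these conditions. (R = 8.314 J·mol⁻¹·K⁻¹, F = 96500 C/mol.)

2.48 V

The Ag⁺/Ag couple has the higher reduction potential and acts as the cathode, so E°_cell = +0.80 − (-1.66) = 2.46 V.
Balancing electrons gives n = 3; the reaction quotient is Q = [Al³⁺]/[Ag⁺]^3 = 0.125.
E = E° − (RT/nF) ln Q = 2.46 − (8.314×363)/(3×96500) × (-2.079) = 2.460 + 0.022 = 2.482 V.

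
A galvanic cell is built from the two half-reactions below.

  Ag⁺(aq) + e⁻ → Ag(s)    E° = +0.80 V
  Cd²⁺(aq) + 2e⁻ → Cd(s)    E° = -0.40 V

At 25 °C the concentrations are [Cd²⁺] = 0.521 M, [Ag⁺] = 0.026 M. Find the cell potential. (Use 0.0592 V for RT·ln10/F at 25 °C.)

1.11 V

The Ag⁺/Ag couple has the higher reduction potential and acts as the cathode, so E°_cell = +0.80 − (-0.40) = 1.20 V.
Balancing electrons gives n = 2; the reaction quotient is Q = [Cd²⁺]/[Ag⁺]^2 = 771.
At 25 °C, E = E° − (0.0592/n) log Q = 1.20 − (0.0592/2)(2.887) = 1.200 − 0.085 = 1.115 V.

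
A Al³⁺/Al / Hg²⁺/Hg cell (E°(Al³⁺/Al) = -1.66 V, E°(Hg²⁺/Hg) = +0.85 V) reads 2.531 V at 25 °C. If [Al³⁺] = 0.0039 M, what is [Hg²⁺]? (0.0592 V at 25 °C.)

0.13 M

From the Nernst equation, log Q = n(E° − E)/0.0592 = 6(2.51 − 2.531)/0.0592 = -2.128, so Q = 0.00744.
With Q = [Al³⁺]^2/[Hg²⁺]^3 and the known concentrations, [Hg²⁺]^3 in the denominator gives [Hg²⁺] = 0.13 M.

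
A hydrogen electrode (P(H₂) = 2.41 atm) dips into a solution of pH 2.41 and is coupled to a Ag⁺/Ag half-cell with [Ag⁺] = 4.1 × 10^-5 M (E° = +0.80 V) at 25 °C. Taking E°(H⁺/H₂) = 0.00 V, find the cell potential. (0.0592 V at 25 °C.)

The Ag⁺/Ag couple is the cathode, so E°_cell = 0.80 V; n = 2.
[H⁺] = 10^(−2.41) = 0.0039 M, and Q = [H⁺]^2 / ([Ag⁺]^2·P(H₂)) = 3740.
E = E° − (0.0592/2) log Q = 0.80 − (0.0592/2)(3.572) = 0.694 V.

0.69 V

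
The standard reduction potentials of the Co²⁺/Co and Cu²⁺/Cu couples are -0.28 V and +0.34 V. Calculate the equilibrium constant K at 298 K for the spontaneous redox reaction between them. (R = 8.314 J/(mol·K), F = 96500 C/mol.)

9.4 × 10^20

E°_cell = +0.34 − (-0.28) = 0.62 V, with n = 2 electrons transferred.
At equilibrium E = 0, so the Nernst equation gives ln K = nFE°/RT = (2)(96500)(0.62)/((8.314)(298)) = 48.30.
K = e^48.30 = 9.4 × 10^20.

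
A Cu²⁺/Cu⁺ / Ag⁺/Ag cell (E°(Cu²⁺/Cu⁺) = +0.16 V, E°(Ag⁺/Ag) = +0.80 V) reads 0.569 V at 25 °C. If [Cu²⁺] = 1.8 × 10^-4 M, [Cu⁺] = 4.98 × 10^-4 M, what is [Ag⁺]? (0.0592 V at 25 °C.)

From the Nernst equation, log Q = n(E° − E)/0.0592 = 1(0.64 − 0.569)/0.0592 = 1.199, so Q = 15.8.
With Q = [Cu²⁺]/([Cu⁺]·[Ag⁺]) and the known concentrations, [Ag⁺] in the denominator gives [Ag⁺] = 0.023 M.

0.023 M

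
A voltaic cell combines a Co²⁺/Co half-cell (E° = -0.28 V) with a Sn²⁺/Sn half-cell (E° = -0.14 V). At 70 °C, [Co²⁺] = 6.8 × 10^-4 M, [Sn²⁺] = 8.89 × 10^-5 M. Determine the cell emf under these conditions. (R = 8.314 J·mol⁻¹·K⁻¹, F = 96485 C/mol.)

0.110 V

The Sn²⁺/Sn couple has the higher reduction potential and acts as the cathode, so E°_cell = -0.14 − (-0.28) = 0.14 V.
Balancing electrons gives n = 2; the reaction quotient is Q = [Co²⁺]/[Sn²⁺] = 7.65.
E = E° − (RT/nF) ln Q = 0.14 − (8.314×343)/(2×96485) × (2.035) = 0.140 − 0.030 = 0.110 V.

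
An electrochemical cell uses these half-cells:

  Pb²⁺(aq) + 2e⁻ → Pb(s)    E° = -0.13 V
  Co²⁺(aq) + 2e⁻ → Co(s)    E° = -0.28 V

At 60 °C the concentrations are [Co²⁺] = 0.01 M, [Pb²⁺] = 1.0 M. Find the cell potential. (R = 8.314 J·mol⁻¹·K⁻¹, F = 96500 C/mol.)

0.216 V

The Pb²⁺/Pb couple has the higher reduction potential and acts as the cathode, so E°_cell = -0.13 − (-0.28) = 0.15 V.
Balancing electrons gives n = 2; the reaction quotient is Q = [Co²⁺]/[Pb²⁺] = 0.0100.
E = E° − (RT/nF) ln Q = 0.15 − (8.314×333)/(2×96500) × (-4.605) = 0.150 + 0.066 = 0.216 V.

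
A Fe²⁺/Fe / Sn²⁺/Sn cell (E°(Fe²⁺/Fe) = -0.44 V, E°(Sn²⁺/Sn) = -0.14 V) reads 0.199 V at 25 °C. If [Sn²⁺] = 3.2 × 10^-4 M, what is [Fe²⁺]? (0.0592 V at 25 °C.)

0.83 M

From the Nernst equation, log Q = n(E° − E)/0.0592 = 2(0.30 − 0.199)/0.0592 = 3.412, so Q = 2580.
With Q = [Fe²⁺]/[Sn²⁺] and the known concentrations, [Fe²⁺] in the numerator gives [Fe²⁺] = 0.83 M.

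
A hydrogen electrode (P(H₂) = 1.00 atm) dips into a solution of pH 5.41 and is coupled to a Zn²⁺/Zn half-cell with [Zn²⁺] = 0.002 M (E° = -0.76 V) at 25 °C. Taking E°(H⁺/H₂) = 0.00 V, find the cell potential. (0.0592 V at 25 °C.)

0.52 V

The hydrogen couple is the cathode, so E°_cell = 0.76 V; n = 2.
[H⁺] = 10^(−5.41) = 3.9 × 10^-6 M, and Q = [Zn²⁺]·P(H₂) / [H⁺]^2 = 1.32 × 10^8.
E = E° − (0.0592/2) log Q = 0.76 − (0.0592/2)(8.121) = 0.520 V.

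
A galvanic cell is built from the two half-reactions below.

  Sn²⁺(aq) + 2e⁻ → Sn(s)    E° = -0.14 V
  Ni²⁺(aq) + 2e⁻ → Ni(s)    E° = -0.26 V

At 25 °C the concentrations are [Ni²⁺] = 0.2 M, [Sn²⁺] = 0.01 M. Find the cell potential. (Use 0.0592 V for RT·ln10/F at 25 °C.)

The Sn²⁺/Sn couple has the higher reduction potential and acts as the cathode, so E°_cell = -0.14 − (-0.26) = 0.12 V.
Balancing electrons gives n = 2; the reaction quotient is Q = [Ni²⁺]/[Sn²⁺] = 20.0.
At 25 °C, E = E° − (0.0592/n) log Q = 0.12 − (0.0592/2)(1.301) = 0.120 − 0.039 = 0.081 V.

0.081 V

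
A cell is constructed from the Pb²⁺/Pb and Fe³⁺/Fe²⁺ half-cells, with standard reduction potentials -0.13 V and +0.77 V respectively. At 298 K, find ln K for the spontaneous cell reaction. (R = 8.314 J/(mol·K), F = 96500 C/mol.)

ln K = 70.1

E°_cell = +0.77 − (-0.13) = 0.90 V, with n = 2 electrons transferred.
At equilibrium E = 0, so the Nernst equation gives ln K = nFE°/RT = (2)(96500)(0.90)/((8.314)(298)) = 70.11.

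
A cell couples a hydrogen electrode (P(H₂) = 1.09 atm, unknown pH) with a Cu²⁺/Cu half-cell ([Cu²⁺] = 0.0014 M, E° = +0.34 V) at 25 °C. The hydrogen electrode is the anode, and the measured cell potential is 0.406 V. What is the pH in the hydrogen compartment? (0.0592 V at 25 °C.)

E°_cell = 0.34 V and n = 2.
log Q = n(E° − E)/0.0592 = 2×(0.34 − 0.406)/0.0592 = -2.230.
With Q = [H⁺]^2 / ([Cu²⁺]·P(H₂)), solving for [H⁺] gives log[H⁺] = -2.523, so pH = 2.52.

pH = 2.52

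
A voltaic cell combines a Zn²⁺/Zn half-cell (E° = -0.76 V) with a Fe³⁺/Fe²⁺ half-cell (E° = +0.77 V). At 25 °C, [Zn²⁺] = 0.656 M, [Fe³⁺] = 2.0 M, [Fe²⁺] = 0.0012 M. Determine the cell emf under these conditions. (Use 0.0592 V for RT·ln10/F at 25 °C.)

The Fe³⁺/Fe²⁺ couple has the higher reduction potential and acts as the cathode, so E°_cell = +0.77 − (-0.76) = 1.53 V.
Balancing electrons gives n = 2; the reaction quotient is Q = [Zn²⁺]·[Fe²⁺]^2/[Fe³⁺]^2 = 2.36 × 10^-7.
At 25 °C, E = E° − (0.0592/n) log Q = 1.53 − (0.0592/2)(-6.627) = 1.530 + 0.196 = 1.726 V.

1.73 V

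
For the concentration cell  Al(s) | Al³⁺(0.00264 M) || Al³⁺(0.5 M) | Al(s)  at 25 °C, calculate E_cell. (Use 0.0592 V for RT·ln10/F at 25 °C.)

0.045 V

Both half-cells are Al³⁺/Al, so E°_cell = 0. The concentrated side is the cathode; the cell reaction moves Al³⁺ from high to low concentration with n = 3.
Q = [Al³⁺]_dilute/[Al³⁺]_conc = 0.00264/0.5 = 0.00528.
E = 0 − (0.0592/3) log Q = −(0.0592/3)(-2.277) = 0.0449 V.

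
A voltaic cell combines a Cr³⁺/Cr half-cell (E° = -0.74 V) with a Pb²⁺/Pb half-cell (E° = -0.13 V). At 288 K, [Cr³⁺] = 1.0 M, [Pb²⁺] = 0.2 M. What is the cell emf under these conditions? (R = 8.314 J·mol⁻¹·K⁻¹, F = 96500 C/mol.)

0.590 V

The Pb²⁺/Pb couple has the higher reduction potential and acts as the cathode, so E°_cell = -0.13 − (-0.74) = 0.61 V.
Balancing electrons gives n = 6; the reaction quotient is Q = [Cr³⁺]^2/[Pb²⁺]^3 = 125.
E = E° − (RT/nF) ln Q = 0.61 − (8.314×288)/(6×96500) × (4.828) = 0.610 − 0.020 = 0.590 V.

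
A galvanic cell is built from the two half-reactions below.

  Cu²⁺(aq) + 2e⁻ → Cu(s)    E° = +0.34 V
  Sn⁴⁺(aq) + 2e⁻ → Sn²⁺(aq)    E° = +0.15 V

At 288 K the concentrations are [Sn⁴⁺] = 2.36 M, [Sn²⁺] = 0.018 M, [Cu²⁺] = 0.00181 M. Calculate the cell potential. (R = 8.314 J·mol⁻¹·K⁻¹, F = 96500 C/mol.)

0.051 V

The Cu²⁺/Cu couple has the higher reduction potential and acts as the cathode, so E°_cell = +0.34 − (+0.15) = 0.19 V.
Balancing electrons gives n = 2; the reaction quotient is Q = [Sn⁴⁺]/([Sn²⁺]·[Cu²⁺]) = 7.24 × 10^4.
E = E° − (RT/nF) ln Q = 0.19 − (8.314×288)/(2×96500) × (11.190) = 0.190 − 0.139 = 0.051 V.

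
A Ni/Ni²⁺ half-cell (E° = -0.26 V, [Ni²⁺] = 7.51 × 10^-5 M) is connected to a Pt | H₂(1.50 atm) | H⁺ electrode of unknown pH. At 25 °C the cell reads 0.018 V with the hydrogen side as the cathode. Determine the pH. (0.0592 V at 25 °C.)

pH = 6.06

E°_cell = 0.26 V and n = 2.
log Q = n(E° − E)/0.0592 = 2×(0.26 − 0.018)/0.0592 = 8.176.
With Q = [Ni²⁺]·P(H₂) / [H⁺]^2, solving for [H⁺] gives log[H⁺] = -6.062, so pH = 6.06.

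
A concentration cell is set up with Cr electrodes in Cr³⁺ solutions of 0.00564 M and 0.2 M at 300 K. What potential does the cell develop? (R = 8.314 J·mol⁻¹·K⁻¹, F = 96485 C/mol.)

Both half-cells are Cr³⁺/Cr, so E°_cell = 0. The concentrated side is the cathode; the cell reaction moves Cr³⁺ from high to low concentration with n = 3.
Q = [Cr³⁺]_dilute/[Cr³⁺]_conc = 0.00564/0.2 = 0.0282.
E = 0 − (RT/nF) ln Q = −((8.314×300)/(3×96485))(-3.568) = 0.0307 V.

0.031 V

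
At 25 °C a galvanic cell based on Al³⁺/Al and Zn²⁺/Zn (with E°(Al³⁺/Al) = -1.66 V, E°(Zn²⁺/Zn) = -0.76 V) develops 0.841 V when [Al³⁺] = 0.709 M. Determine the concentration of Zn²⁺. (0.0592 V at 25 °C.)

0.0081 M

From the Nernst equation, log Q = n(E° − E)/0.0592 = 6(0.90 − 0.841)/0.0592 = 5.980, so Q = 9.54 × 10^5.
With Q = [Al³⁺]^2/[Zn²⁺]^3 and the known concentrations, [Zn²⁺]^3 in the denominator gives [Zn²⁺] = 0.0081 M.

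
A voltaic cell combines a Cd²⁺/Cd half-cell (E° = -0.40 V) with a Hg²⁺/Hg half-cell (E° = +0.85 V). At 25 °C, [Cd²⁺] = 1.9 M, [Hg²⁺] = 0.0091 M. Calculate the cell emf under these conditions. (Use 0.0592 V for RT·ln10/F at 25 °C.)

1.18 V

The Hg²⁺/Hg couple has the higher reduction potential and acts as the cathode, so E°_cell = +0.85 − (-0.40) = 1.25 V.
Balancing electrons gives n = 2; the reaction quotient is Q = [Cd²⁺]/[Hg²⁺] = 209.
At 25 °C, E = E° − (0.0592/n) log Q = 1.25 − (0.0592/2)(2.320) = 1.250 − 0.069 = 1.181 V.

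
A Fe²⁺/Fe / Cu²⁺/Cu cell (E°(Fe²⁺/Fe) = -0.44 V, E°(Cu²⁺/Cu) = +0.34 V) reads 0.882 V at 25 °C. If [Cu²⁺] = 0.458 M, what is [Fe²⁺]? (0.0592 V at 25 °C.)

From the Nernst equation, log Q = n(E° − E)/0.0592 = 2(0.78 − 0.882)/0.0592 = -3.446, so Q = 3.58 × 10^-4.
With Q = [Fe²⁺]/[Cu²⁺] and the known concentrations, [Fe²⁺] in the numerator gives [Fe²⁺] = 1.6 × 10^-4 M.

1.6 × 10^-4 M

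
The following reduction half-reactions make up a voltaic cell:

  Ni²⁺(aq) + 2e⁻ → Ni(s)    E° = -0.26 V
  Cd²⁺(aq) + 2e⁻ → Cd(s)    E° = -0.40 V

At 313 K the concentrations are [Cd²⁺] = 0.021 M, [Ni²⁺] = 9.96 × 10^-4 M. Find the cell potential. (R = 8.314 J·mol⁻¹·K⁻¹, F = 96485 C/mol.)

The Ni²⁺/Ni couple has the higher reduction potential and acts as the cathode, so E°_cell = -0.26 − (-0.40) = 0.14 V.
Balancing electrons gives n = 2; the reaction quotient is Q = [Cd²⁺]/[Ni²⁺] = 21.1.
E = E° − (RT/nF) ln Q = 0.14 − (8.314×313)/(2×96485) × (3.049) = 0.140 − 0.041 = 0.099 V.

0.099 V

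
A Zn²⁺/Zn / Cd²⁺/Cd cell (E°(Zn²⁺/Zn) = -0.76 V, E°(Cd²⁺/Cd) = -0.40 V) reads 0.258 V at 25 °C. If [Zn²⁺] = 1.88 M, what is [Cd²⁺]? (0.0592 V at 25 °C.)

From the Nernst equation, log Q = n(E° − E)/0.0592 = 2(0.36 − 0.258)/0.0592 = 3.446, so Q = 2790.
With Q = [Zn²⁺]/[Cd²⁺] and the known concentrations, [Cd²⁺] in the denominator gives [Cd²⁺] = 6.7 × 10^-4 M.

6.7 × 10^-4 M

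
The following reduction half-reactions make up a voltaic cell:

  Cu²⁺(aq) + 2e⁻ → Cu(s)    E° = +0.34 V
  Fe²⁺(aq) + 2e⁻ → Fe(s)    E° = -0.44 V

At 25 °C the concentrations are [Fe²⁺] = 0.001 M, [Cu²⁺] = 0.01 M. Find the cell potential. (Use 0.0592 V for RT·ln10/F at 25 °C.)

The Cu²⁺/Cu couple has the higher reduction potential and acts as the cathode, so E°_cell = +0.34 − (-0.44) = 0.78 V.
Balancing electrons gives n = 2; the reaction quotient is Q = [Fe²⁺]/[Cu²⁺] = 0.100.
At 25 °C, E = E° − (0.0592/n) log Q = 0.78 − (0.0592/2)(-1.000) = 0.780 + 0.030 = 0.810 V.

0.810 V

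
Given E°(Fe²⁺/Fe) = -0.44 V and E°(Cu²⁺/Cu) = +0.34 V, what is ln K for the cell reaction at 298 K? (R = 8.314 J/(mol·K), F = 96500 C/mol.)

E°_cell = +0.34 − (-0.44) = 0.78 V, with n = 2 electrons transferred.
At equilibrium E = 0, so the Nernst equation gives ln K = nFE°/RT = (2)(96500)(0.78)/((8.314)(298)) = 60.76.

ln K = 60.8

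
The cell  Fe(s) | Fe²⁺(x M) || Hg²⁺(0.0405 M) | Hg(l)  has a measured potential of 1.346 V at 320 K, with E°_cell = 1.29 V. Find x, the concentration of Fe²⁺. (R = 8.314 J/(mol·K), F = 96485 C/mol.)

7 × 10^-4 M

From the Nernst equation, ln Q = nF(E° − E)/RT = 2×96485×(1.29 − 1.346)/(8.314×320) = -4.062, so Q = 0.0172.
With Q = [Fe²⁺]/[Hg²⁺] and the known concentrations, [Fe²⁺] in the numerator gives [Fe²⁺] = 7 × 10^-4 M.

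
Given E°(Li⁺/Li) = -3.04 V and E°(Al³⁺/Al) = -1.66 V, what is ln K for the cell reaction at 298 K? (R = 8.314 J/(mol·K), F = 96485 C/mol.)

E°_cell = -1.66 − (-3.04) = 1.38 V, with n = 3 electrons transferred.
At equilibrium E = 0, so the Nernst equation gives ln K = nFE°/RT = (3)(96485)(1.38)/((8.314)(298)) = 161.23.

ln K = 161.2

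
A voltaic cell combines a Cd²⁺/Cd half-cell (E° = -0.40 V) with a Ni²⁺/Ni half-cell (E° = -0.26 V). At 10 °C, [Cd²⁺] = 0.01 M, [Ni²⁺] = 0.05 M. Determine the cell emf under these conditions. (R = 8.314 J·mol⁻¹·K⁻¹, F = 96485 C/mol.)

0.160 V

The Ni²⁺/Ni couple has the higher reduction potential and acts as the cathode, so E°_cell = -0.26 − (-0.40) = 0.14 V.
Balancing electrons gives n = 2; the reaction quotient is Q = [Cd²⁺]/[Ni²⁺] = 0.200.
E = E° − (RT/nF) ln Q = 0.14 − (8.314×283)/(2×96485) × (-1.609) = 0.140 + 0.020 = 0.160 V.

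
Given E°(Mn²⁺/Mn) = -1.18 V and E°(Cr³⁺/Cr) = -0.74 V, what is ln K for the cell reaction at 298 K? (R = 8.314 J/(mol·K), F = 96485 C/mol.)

E°_cell = -0.74 − (-1.18) = 0.44 V, with n = 6 electrons transferred.
At equilibrium E = 0, so the Nernst equation gives ln K = nFE°/RT = (6)(96485)(0.44)/((8.314)(298)) = 102.81.

ln K = 102.8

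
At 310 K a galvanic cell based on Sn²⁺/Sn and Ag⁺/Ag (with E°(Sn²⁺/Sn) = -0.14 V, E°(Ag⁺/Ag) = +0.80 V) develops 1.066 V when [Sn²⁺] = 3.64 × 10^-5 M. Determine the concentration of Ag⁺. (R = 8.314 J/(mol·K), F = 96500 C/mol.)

0.68 M

From the Nernst equation, ln Q = nF(E° − E)/RT = 2×96500×(0.94 − 1.066)/(8.314×310) = -9.435, so Q = 7.99 × 10^-5.
With Q = [Sn²⁺]/[Ag⁺]^2 and the known concentrations, [Ag⁺]^2 in the denominator gives [Ag⁺] = 0.68 M.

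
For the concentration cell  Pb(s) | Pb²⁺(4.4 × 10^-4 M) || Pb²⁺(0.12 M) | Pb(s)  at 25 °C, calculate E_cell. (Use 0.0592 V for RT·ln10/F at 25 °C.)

Both half-cells are Pb²⁺/Pb, so E°_cell = 0. The concentrated side is the cathode; the cell reaction moves Pb²⁺ from high to low concentration with n = 2.
Q = [Pb²⁺]_dilute/[Pb²⁺]_conc = 4.4 × 10^-4/0.12 = 0.00367.
E = 0 − (0.0592/2) log Q = −(0.0592/2)(-2.436) = 0.0721 V.

0.072 V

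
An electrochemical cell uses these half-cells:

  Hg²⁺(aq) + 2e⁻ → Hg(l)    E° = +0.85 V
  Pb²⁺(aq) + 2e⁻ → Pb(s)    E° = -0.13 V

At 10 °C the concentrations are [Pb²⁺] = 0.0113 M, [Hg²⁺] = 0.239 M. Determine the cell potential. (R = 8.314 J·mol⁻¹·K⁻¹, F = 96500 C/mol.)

The Hg²⁺/Hg couple has the higher reduction potential and acts as the cathode, so E°_cell = +0.85 − (-0.13) = 0.98 V.
Balancing electrons gives n = 2; the reaction quotient is Q = [Pb²⁺]/[Hg²⁺] = 0.0473.
E = E° − (RT/nF) ln Q = 0.98 − (8.314×283)/(2×96500) × (-3.052) = 0.980 + 0.037 = 1.017 V.

1.02 V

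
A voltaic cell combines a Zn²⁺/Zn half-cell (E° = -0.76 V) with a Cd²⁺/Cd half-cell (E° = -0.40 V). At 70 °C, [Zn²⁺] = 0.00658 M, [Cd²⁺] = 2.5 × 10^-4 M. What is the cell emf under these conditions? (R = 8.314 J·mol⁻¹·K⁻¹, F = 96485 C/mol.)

0.312 V

The Cd²⁺/Cd couple has the higher reduction potential and acts as the cathode, so E°_cell = -0.40 − (-0.76) = 0.36 V.
Balancing electrons gives n = 2; the reaction quotient is Q = [Zn²⁺]/[Cd²⁺] = 26.3.
E = E° − (RT/nF) ln Q = 0.36 − (8.314×343)/(2×96485) × (3.270) = 0.360 − 0.048 = 0.312 V.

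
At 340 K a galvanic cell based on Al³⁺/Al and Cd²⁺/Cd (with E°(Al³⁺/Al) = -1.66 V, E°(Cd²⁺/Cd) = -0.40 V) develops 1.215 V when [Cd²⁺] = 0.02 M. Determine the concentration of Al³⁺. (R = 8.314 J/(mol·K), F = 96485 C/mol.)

From the Nernst equation, ln Q = nF(E° − E)/RT = 6×96485×(1.26 − 1.215)/(8.314×340) = 9.216, so Q = 1.01 × 10^4.
With Q = [Al³⁺]^2/[Cd²⁺]^3 and the known concentrations, [Al³⁺]^2 in the numerator gives [Al³⁺] = 0.28 M.

0.28 M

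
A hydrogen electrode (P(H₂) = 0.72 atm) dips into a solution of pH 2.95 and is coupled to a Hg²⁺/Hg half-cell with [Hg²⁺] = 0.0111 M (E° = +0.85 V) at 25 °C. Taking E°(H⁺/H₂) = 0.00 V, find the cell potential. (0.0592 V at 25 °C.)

The Hg²⁺/Hg couple is the cathode, so E°_cell = 0.85 V; n = 2.
[H⁺] = 10^(−2.95) = 0.0011 M, and Q = [H⁺]^2 / ([Hg²⁺]·P(H₂)) = 1.58 × 10^-4.
E = E° − (0.0592/2) log Q = 0.85 − (0.0592/2)(-3.803) = 0.963 V.

0.96 V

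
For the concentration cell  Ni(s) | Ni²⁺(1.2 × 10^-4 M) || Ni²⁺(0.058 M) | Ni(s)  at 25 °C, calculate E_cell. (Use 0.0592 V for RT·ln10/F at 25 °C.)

0.079 V

Both half-cells are Ni²⁺/Ni, so E°_cell = 0. The concentrated side is the cathode; the cell reaction moves Ni²⁺ from high to low concentration with n = 2.
Q = [Ni²⁺]_dilute/[Ni²⁺]_conc = 1.2 × 10^-4/0.058 = 0.00207.
E = 0 − (0.0592/2) log Q = −(0.0592/2)(-2.684) = 0.0794 V.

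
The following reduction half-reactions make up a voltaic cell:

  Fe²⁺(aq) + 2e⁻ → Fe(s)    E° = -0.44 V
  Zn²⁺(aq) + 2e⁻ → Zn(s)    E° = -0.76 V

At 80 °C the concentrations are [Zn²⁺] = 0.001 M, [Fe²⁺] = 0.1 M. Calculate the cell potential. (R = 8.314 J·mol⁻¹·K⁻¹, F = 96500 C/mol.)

The Fe²⁺/Fe couple has the higher reduction potential and acts as the cathode, so E°_cell = -0.44 − (-0.76) = 0.32 V.
Balancing electrons gives n = 2; the reaction quotient is Q = [Zn²⁺]/[Fe²⁺] = 0.0100.
E = E° − (RT/nF) ln Q = 0.32 − (8.314×353)/(2×96500) × (-4.605) = 0.320 + 0.070 = 0.390 V.

0.390 V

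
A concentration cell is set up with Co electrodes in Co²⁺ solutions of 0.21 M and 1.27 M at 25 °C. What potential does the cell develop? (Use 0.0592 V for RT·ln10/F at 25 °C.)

0.023 V

Both half-cells are Co²⁺/Co, so E°_cell = 0. The concentrated side is the cathode; the cell reaction moves Co²⁺ from high to low concentration with n = 2.
Q = [Co²⁺]_dilute/[Co²⁺]_conc = 0.21/1.27 = 0.165.
E = 0 − (0.0592/2) log Q = −(0.0592/2)(-0.782) = 0.0231 V.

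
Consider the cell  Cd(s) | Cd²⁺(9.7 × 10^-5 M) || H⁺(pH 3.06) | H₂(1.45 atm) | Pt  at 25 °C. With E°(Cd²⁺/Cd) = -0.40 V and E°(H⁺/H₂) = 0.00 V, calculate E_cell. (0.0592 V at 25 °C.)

The hydrogen couple is the cathode, so E°_cell = 0.40 V; n = 2.
[H⁺] = 10^(−3.06) = 8.7 × 10^-4 M, and Q = [Cd²⁺]·P(H₂) / [H⁺]^2 = 185.
E = E° − (0.0592/2) log Q = 0.40 − (0.0592/2)(2.268) = 0.333 V.

0.33 V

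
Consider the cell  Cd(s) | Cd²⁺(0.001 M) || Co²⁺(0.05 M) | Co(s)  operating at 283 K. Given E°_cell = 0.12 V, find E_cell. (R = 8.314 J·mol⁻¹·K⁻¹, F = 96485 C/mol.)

0.168 V

Balancing electrons gives n = 2; the reaction quotient is Q = [Cd²⁺]/[Co²⁺] = 0.0200.
E = E° − (RT/nF) ln Q = 0.12 − (8.314×283)/(2×96485) × (-3.912) = 0.120 + 0.048 = 0.168 V.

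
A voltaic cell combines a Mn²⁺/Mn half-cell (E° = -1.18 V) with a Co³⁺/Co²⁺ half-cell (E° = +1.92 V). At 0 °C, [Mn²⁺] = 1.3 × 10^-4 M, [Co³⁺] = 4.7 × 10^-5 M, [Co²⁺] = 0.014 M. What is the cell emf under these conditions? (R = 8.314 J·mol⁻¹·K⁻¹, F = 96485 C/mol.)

3.07 V

The Co³⁺/Co²⁺ couple has the higher reduction potential and acts as the cathode, so E°_cell = +1.92 − (-1.18) = 3.10 V.
Balancing electrons gives n = 2; the reaction quotient is Q = [Mn²⁺]·[Co²⁺]^2/[Co³⁺]^2 = 11.5.
E = E° − (RT/nF) ln Q = 3.10 − (8.314×273)/(2×96485) × (2.445) = 3.100 − 0.029 = 3.071 V.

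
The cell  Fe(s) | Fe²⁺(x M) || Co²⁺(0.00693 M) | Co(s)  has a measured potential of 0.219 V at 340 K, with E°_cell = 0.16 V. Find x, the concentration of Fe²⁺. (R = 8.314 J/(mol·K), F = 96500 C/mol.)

1.2 × 10^-4 M

From the Nernst equation, ln Q = nF(E° − E)/RT = 2×96500×(0.16 − 0.219)/(8.314×340) = -4.028, so Q = 0.0178.
With Q = [Fe²⁺]/[Co²⁺] and the known concentrations, [Fe²⁺] in the numerator gives [Fe²⁺] = 1.2 × 10^-4 M.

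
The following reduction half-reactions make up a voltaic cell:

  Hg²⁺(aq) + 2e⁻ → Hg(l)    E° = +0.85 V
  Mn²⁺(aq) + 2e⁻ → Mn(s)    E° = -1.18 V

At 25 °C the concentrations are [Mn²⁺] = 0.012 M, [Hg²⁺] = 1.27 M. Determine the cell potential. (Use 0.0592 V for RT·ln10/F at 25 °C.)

2.09 V

The Hg²⁺/Hg couple has the higher reduction potential and acts as the cathode, so E°_cell = +0.85 − (-1.18) = 2.03 V.
Balancing electrons gives n = 2; the reaction quotient is Q = [Mn²⁺]/[Hg²⁺] = 0.00945.
At 25 °C, E = E° − (0.0592/n) log Q = 2.03 − (0.0592/2)(-2.025) = 2.030 + 0.060 = 2.090 V.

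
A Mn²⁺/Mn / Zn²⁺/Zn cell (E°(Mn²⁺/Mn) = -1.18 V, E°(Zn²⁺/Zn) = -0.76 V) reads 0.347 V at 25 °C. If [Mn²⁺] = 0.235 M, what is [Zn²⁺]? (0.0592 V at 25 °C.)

8 × 10^-4 M

From the Nernst equation, log Q = n(E° − E)/0.0592 = 2(0.42 − 0.347)/0.0592 = 2.466, so Q = 293.
With Q = [Mn²⁺]/[Zn²⁺] and the known concentrations, [Zn²⁺] in the denominator gives [Zn²⁺] = 8 × 10^-4 M.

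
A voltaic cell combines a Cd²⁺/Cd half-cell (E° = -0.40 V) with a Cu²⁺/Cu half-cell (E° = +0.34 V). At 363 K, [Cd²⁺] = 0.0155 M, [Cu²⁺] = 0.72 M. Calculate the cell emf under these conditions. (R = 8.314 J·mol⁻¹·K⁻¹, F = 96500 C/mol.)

The Cu²⁺/Cu couple has the higher reduction potential and acts as the cathode, so E°_cell = +0.34 − (-0.40) = 0.74 V.
Balancing electrons gives n = 2; the reaction quotient is Q = [Cd²⁺]/[Cu²⁺] = 0.0215.
E = E° − (RT/nF) ln Q = 0.74 − (8.314×363)/(2×96500) × (-3.838) = 0.740 + 0.060 = 0.800 V.

0.800 V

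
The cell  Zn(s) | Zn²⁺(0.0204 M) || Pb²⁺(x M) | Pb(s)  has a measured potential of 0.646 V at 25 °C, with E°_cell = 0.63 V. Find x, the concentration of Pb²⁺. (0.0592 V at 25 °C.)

From the Nernst equation, log Q = n(E° − E)/0.0592 = 2(0.63 − 0.646)/0.0592 = -0.541, so Q = 0.288.
With Q = [Zn²⁺]/[Pb²⁺] and the known concentrations, [Pb²⁺] in the denominator gives [Pb²⁺] = 0.071 M.

0.071 M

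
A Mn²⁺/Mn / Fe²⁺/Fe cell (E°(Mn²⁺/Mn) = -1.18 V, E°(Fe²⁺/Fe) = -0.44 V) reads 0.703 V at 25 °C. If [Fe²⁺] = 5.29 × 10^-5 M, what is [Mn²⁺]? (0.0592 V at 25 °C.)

9.4 × 10^-4 M

From the Nernst equation, log Q = n(E° − E)/0.0592 = 2(0.74 − 0.703)/0.0592 = 1.250, so Q = 17.8.
With Q = [Mn²⁺]/[Fe²⁺] and the known concentrations, [Mn²⁺] in the numerator gives [Mn²⁺] = 9.4 × 10^-4 M.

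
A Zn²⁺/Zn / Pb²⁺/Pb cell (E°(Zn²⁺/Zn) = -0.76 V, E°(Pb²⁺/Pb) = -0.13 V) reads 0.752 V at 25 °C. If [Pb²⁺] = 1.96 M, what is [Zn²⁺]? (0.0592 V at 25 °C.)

From the Nernst equation, log Q = n(E° − E)/0.0592 = 2(0.63 − 0.752)/0.0592 = -4.122, so Q = 7.56 × 10^-5.
With Q = [Zn²⁺]/[Pb²⁺] and the known concentrations, [Zn²⁺] in the numerator gives [Zn²⁺] = 1.5 × 10^-4 M.

1.5 × 10^-4 M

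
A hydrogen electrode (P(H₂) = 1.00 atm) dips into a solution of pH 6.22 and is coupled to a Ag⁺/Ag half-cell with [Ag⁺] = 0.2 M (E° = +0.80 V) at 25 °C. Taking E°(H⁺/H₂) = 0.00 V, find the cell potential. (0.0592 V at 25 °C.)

The Ag⁺/Ag couple is the cathode, so E°_cell = 0.80 V; n = 2.
[H⁺] = 10^(−6.22) = 6 × 10^-7 M, and Q = [H⁺]^2 / ([Ag⁺]^2·P(H₂)) = 9.08 × 10^-12.
E = E° − (0.0592/2) log Q = 0.80 − (0.0592/2)(-11.042) = 1.127 V.

1.13 V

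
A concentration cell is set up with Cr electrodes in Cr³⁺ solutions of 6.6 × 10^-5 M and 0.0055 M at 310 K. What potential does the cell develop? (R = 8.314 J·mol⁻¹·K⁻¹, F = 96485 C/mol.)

0.039 V

Both half-cells are Cr³⁺/Cr, so E°_cell = 0. The concentrated side is the cathode; the cell reaction moves Cr³⁺ from high to low concentration with n = 3.
Q = [Cr³⁺]_dilute/[Cr³⁺]_conc = 6.6 × 10^-5/0.0055 = 0.0120.
E = 0 − (RT/nF) ln Q = −((8.314×310)/(3×96485))(-4.423) = 0.0394 V.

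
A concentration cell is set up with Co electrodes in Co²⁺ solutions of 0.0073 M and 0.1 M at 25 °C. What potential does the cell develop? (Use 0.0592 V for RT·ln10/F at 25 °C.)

Both half-cells are Co²⁺/Co, so E°_cell = 0. The concentrated side is the cathode; the cell reaction moves Co²⁺ from high to low concentration with n = 2.
Q = [Co²⁺]_dilute/[Co²⁺]_conc = 0.0073/0.1 = 0.0730.
E = 0 − (0.0592/2) log Q = −(0.0592/2)(-1.137) = 0.0337 V.

0.034 V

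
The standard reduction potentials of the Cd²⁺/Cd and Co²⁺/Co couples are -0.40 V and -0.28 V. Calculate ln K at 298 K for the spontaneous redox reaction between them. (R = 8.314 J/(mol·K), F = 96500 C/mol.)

E°_cell = -0.28 − (-0.40) = 0.12 V, with n = 2 electrons transferred.
At equilibrium E = 0, so the Nernst equation gives ln K = nFE°/RT = (2)(96500)(0.12)/((8.314)(298)) = 9.35.

ln K = 9.3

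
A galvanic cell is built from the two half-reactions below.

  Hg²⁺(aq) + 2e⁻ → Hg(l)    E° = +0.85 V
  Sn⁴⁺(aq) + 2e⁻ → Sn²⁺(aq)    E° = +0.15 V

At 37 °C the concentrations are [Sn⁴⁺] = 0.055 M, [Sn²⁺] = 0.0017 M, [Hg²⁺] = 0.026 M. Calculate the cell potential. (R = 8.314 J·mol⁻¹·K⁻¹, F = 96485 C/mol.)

The Hg²⁺/Hg couple has the higher reduction potential and acts as the cathode, so E°_cell = +0.85 − (+0.15) = 0.70 V.
Balancing electrons gives n = 2; the reaction quotient is Q = [Sn⁴⁺]/([Sn²⁺]·[Hg²⁺]) = 1240.
E = E° − (RT/nF) ln Q = 0.70 − (8.314×310)/(2×96485) × (7.126) = 0.700 − 0.095 = 0.605 V.

0.605 V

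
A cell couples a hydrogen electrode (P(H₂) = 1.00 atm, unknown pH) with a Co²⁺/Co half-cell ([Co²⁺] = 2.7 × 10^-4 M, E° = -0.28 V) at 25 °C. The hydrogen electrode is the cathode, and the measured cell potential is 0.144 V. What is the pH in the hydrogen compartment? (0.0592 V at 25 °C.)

pH = 4.08

E°_cell = 0.28 V and n = 2.
log Q = n(E° − E)/0.0592 = 2×(0.28 − 0.144)/0.0592 = 4.595.
With Q = [Co²⁺]·P(H₂) / [H⁺]^2, solving for [H⁺] gives log[H⁺] = -4.082, so pH = 4.08.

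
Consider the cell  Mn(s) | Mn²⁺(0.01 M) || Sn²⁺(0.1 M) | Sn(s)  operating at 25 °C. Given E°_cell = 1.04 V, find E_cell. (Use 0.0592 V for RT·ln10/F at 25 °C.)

Balancing electrons gives n = 2; the reaction quotient is Q = [Mn²⁺]/[Sn²⁺] = 0.100.
At 25 °C, E = E° − (0.0592/n) log Q = 1.04 − (0.0592/2)(-1.000) = 1.040 + 0.030 = 1.070 V.

1.07 V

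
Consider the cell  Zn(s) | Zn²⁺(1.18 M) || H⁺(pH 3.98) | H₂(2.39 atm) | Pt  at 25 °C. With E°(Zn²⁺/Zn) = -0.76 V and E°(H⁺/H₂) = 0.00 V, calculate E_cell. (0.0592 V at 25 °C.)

0.51 V

The hydrogen couple is the cathode, so E°_cell = 0.76 V; n = 2.
[H⁺] = 10^(−3.98) = 1 × 10^-4 M, and Q = [Zn²⁺]·P(H₂) / [H⁺]^2 = 2.57 × 10^8.
E = E° − (0.0592/2) log Q = 0.76 − (0.0592/2)(8.410) = 0.511 V.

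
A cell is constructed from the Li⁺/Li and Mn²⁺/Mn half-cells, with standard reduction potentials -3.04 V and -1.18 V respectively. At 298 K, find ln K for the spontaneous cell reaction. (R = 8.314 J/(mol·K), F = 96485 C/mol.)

ln K = 144.9

E°_cell = -1.18 − (-3.04) = 1.86 V, with n = 2 electrons transferred.
At equilibrium E = 0, so the Nernst equation gives ln K = nFE°/RT = (2)(96485)(1.86)/((8.314)(298)) = 144.87.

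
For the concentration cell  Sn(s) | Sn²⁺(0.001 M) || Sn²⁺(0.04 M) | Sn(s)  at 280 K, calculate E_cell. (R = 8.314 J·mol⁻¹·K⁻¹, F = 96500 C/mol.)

Both half-cells are Sn²⁺/Sn, so E°_cell = 0. The concentrated side is the cathode; the cell reaction moves Sn²⁺ from high to low concentration with n = 2.
Q = [Sn²⁺]_dilute/[Sn²⁺]_conc = 0.001/0.04 = 0.0250.
E = 0 − (RT/nF) ln Q = −((8.314×280)/(2×96500))(-3.689) = 0.0445 V.

0.044 V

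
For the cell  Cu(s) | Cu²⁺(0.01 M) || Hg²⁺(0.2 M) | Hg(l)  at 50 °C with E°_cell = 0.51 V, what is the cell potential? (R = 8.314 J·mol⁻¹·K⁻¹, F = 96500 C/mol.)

Balancing electrons gives n = 2; the reaction quotient is Q = [Cu²⁺]/[Hg²⁺] = 0.0500.
E = E° − (RT/nF) ln Q = 0.51 − (8.314×323)/(2×96500) × (-2.996) = 0.510 + 0.042 = 0.552 V.

0.552 V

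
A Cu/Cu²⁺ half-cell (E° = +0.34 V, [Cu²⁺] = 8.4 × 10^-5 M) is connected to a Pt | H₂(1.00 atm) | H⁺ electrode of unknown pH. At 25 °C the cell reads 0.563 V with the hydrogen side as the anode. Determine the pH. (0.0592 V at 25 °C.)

E°_cell = 0.34 V and n = 2.
log Q = n(E° − E)/0.0592 = 2×(0.34 − 0.563)/0.0592 = -7.534.
With Q = [H⁺]^2 / ([Cu²⁺]·P(H₂)), solving for [H⁺] gives log[H⁺] = -5.805, so pH = 5.80.

pH = 5.80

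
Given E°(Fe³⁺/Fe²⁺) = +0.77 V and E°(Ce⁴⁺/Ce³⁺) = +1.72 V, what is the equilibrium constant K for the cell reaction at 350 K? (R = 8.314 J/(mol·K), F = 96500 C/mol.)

4.8 × 10^13

E°_cell = +1.72 − (+0.77) = 0.95 V, with n = 1 electron transferred.
At equilibrium E = 0, so the Nernst equation gives ln K = nFE°/RT = (1)(96500)(0.95)/((8.314)(350)) = 31.50.
K = e^31.50 = 4.8 × 10^13.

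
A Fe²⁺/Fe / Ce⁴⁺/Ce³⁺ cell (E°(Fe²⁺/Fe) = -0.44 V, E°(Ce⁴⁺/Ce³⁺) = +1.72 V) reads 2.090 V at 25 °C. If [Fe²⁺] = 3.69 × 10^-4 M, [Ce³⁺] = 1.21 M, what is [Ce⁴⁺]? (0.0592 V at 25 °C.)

From the Nernst equation, log Q = n(E° − E)/0.0592 = 2(2.16 − 2.090)/0.0592 = 2.365, so Q = 232.
With Q = [Fe²⁺]·[Ce³⁺]^2/[Ce⁴⁺]^2 and the known concentrations, [Ce⁴⁺]^2 in the denominator gives [Ce⁴⁺] = 0.0015 M.

0.0015 M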